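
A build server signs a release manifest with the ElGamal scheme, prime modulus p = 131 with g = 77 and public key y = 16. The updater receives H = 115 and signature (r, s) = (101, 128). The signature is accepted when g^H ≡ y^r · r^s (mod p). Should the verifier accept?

Left side g^H mod p:
77^2 = 5929 ≡ 34
77^4 ≡ 34^2 = 1156 ≡ 108
77^8 ≡ 108^2 = 11664 ≡ 5
77^16 ≡ 5^2 = 25
77^32 ≡ 25^2 = 625 ≡ 101
77^64 ≡ 101^2 = 10201 ≡ 114
115 = 64 + 32 + 16 + 2 + 1, so 77^115 ≡ 114·101·25·34·77 ≡ 45 (mod 131)
Right side y^r · r^s mod p:
16^2 = 256 ≡ 125
16^4 ≡ 125^2 = 15625 ≡ 36
16^8 ≡ 36^2 = 1296 ≡ 117
16^16 ≡ 117^2 = 13689 ≡ 65
16^32 ≡ 65^2 = 4225 ≡ 33
16^64 ≡ 33^2 = 1089 ≡ 41
101 = 64 + 32 + 4 + 1, so 16^101 ≡ 41·33·36·16 ≡ 9 (mod 131)
101^2 = 10201 ≡ 114
101^4 ≡ 114^2 = 12996 ≡ 27
101^8 ≡ 27^2 = 729 ≡ 74
101^16 ≡ 74^2 = 5476 ≡ 105
101^32 ≡ 105^2 = 11025 ≡ 21
101^64 ≡ 21^2 = 441 ≡ 48
101^128 ≡ 48^2 = 2304 ≡ 77
9·77 = 693 ≡ 38 (mod 131)
45 ≠ 38, so verification fails.

reject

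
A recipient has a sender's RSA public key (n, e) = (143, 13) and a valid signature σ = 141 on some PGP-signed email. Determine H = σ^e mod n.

Squares mod 143: σ^1≡141, σ^2≡4, σ^4≡16, σ^8≡113
13 = 8 + 4 + 1, so σ^13 ≡ 113·16·141 ≡ 102 (mod 143)

102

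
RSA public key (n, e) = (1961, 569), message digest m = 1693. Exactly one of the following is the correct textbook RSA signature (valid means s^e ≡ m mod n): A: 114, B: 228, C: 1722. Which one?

A

Candidate A: Squares mod 1961: 114^1≡114, 114^2≡1230, 114^4≡969, 114^8≡1603, 114^16≡699, 114^32≡312, 114^64≡1255, 114^128≡342, 114^256≡1265, 114^512≡49; 569 = 512 + 32 + 16 + 8 + 1, so 114^569 ≡ 49·312·699·1603·114 ≡ 1693 (mod 1961)
  → matches m = 1693
Candidate B: Squares mod 1961: 228^1≡228, 228^2≡998, 228^4≡1777, 228^8≡519, 228^16≡704, 228^32≡1444, 228^64≡593, 228^128≡630, 228^256≡778, 228^512≡1296; 569 = 512 + 32 + 16 + 8 + 1, so 228^569 ≡ 1296·1444·704·519·228 ≡ 894 (mod 1961)
Candidate C: Squares mod 1961: 1722^1≡1722, 1722^2≡252, 1722^4≡752, 1722^8≡736, 1722^16≡460, 1722^32≡1773, 1722^64≡46, 1722^128≡155, 1722^256≡493, 1722^512≡1846; 569 = 512 + 32 + 16 + 8 + 1, so 1722^569 ≡ 1846·1773·460·736·1722 ≡ 1105 (mod 1961)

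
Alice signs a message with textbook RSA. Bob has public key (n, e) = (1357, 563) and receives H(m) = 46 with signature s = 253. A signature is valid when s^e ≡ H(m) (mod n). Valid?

s^2 ≡ 253^2 = 64009 ≡ 230
s^4 ≡ 230^2 = 52900 ≡ 1334
s^8 ≡ 1334^2 = 1779556 ≡ 529
s^16 ≡ 529^2 = 279841 ≡ 299
s^32 ≡ 299^2 = 89401 ≡ 1196
s^64 ≡ 1196^2 = 1430416 ≡ 138
s^128 ≡ 138^2 = 19044 ≡ 46
s^256 ≡ 46^2 = 2116 ≡ 759
s^512 ≡ 759^2 = 576081 ≡ 713
563 = 512 + 32 + 16 + 2 + 1, so s^563 ≡ 713·1196·299·230·253 ≡ 46 (mod 1357)
Since 46 equals the digest 46, verification succeeds.

yes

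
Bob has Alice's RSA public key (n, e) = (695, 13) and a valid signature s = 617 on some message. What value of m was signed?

382

s^2 ≡ 617^2 = 380689 ≡ 524
s^4 ≡ 524^2 = 274576 ≡ 51
s^8 ≡ 51^2 = 2601 ≡ 516
13 = 8 + 4 + 1, so s^13 ≡ 516·51·617 ≡ 382 (mod 695)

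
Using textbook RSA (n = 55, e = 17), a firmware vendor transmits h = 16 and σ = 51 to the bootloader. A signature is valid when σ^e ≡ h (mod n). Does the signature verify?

does not verify

σ^2 ≡ 51^2 = 2601 ≡ 16
σ^4 ≡ 16^2 = 256 ≡ 36
σ^8 ≡ 36^2 = 1296 ≡ 31
σ^16 ≡ 31^2 = 961 ≡ 26
17 = 16 + 1, so σ^17 ≡ 26·51 ≡ 6 (mod 55)
σ^17 mod 55 = 6, but h = 16.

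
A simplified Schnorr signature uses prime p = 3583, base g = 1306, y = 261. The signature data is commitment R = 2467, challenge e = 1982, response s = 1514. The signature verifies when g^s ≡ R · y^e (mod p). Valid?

g^s mod p:
1306^2 = 1705636 ≡ 128
1306^4 ≡ 128^2 = 16384 ≡ 2052
1306^8 ≡ 2052^2 = 4210704 ≡ 679
1306^16 ≡ 679^2 = 461041 ≡ 2417
1306^32 ≡ 2417^2 = 5841889 ≡ 1599
1306^64 ≡ 1599^2 = 2556801 ≡ 2122
1306^128 ≡ 2122^2 = 4502884 ≡ 2636
1306^256 ≡ 2636^2 = 6948496 ≡ 1059
1306^512 ≡ 1059^2 = 1121481 ≡ 2
1306^1024 ≡ 2^2 = 4
1514 = 1024 + 256 + 128 + 64 + 32 + 8 + 2, so 1306^1514 ≡ 4·1059·2636·2122·1599·679·128 ≡ 1730 (mod 3583)
R · y^e mod p:
261^2 = 68121 ≡ 44
261^4 ≡ 44^2 = 1936
261^8 ≡ 1936^2 = 3748096 ≡ 278
261^16 ≡ 278^2 = 77284 ≡ 2041
261^32 ≡ 2041^2 = 4165681 ≡ 2235
261^64 ≡ 2235^2 = 4995225 ≡ 523
261^128 ≡ 523^2 = 273529 ≡ 1221
261^256 ≡ 1221^2 = 1490841 ≡ 313
261^512 ≡ 313^2 = 97969 ≡ 1228
261^1024 ≡ 1228^2 = 1507984 ≡ 3124
1982 = 1024 + 512 + 256 + 128 + 32 + 16 + 8 + 4 + 2, so 261^1982 ≡ 3124·1228·313·1221·2235·2041·278·1936·44 ≡ 1623 (mod 3583)
2467·1623 = 4003941 ≡ 1730 (mod 3583)
1730 ≡ 1730 (mod 3583); signature holds.

yes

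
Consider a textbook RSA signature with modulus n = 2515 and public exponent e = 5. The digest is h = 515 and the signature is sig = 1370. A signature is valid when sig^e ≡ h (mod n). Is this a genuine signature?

sig^5 mod 2515 = 515
515 = h, so the signature checks out.

genuine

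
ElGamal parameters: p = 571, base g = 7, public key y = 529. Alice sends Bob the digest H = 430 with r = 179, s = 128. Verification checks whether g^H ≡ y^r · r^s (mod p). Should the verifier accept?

reject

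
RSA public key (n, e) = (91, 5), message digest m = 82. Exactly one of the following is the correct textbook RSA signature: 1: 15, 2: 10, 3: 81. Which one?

Candidate 1: Squares mod 91: 15^1≡15, 15^2≡43, 15^4≡29; 5 = 4 + 1, so 15^5 ≡ 29·15 ≡ 71 (mod 91)
Candidate 2: Squares mod 91: 10^1≡10, 10^2≡9, 10^4≡81; 5 = 4 + 1, so 10^5 ≡ 81·10 ≡ 82 (mod 91)
  → matches m = 82
Candidate 3: Squares mod 91: 81^1≡81, 81^2≡9, 81^4≡81; 5 = 4 + 1, so 81^5 ≡ 81·81 ≡ 9 (mod 91)

2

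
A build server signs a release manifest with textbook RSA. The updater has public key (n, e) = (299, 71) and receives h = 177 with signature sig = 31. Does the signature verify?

verifies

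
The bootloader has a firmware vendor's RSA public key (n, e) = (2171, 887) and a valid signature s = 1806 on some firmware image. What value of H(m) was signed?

1975

Squares mod 2171: s^1≡1806, s^2≡794, s^4≡846, s^8≡1457, s^16≡1782, s^32≡1522, s^64≡27, s^128≡729, s^256≡1717, s^512≡2042
887 = 512 + 256 + 64 + 32 + 16 + 4 + 2 + 1, so s^887 ≡ 2042·1717·27·1522·1782·846·794·1806 ≡ 1975 (mod 2171)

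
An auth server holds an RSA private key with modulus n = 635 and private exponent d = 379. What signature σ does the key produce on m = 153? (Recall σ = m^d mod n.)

407

m^379 mod 635 = 407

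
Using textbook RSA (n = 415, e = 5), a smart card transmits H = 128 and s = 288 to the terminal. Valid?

s^2 ≡ 288^2 = 82944 ≡ 359
s^4 ≡ 359^2 = 128881 ≡ 231
5 = 4 + 1, so s^5 ≡ 231·288 ≡ 128 (mod 415)
s^5 mod 415 = 128 matches H.

yes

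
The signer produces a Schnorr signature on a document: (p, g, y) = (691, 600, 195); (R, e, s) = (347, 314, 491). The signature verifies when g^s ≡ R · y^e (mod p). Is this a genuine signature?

forged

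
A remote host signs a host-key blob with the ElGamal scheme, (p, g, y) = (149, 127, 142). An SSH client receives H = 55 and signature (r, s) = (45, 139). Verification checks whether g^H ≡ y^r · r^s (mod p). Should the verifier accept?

reject

Left side g^H mod p:
Squares mod 149: 127^1≡127, 127^2≡37, 127^4≡28, 127^8≡39, 127^16≡31, 127^32≡67
55 = 32 + 16 + 4 + 2 + 1, so 127^55 ≡ 67·31·28·37·127 ≡ 104 (mod 149)
Right side y^r · r^s mod p:
Squares mod 149: 142^1≡142, 142^2≡49, 142^4≡17, 142^8≡140, 142^16≡81, 142^32≡5
45 = 32 + 8 + 4 + 1, so 142^45 ≡ 5·140·17·142 ≡ 140 (mod 149)
Squares mod 149: 45^1≡45, 45^2≡88, 45^4≡145, 45^8≡16, 45^16≡107, 45^32≡125, 45^64≡129, 45^128≡102
139 = 128 + 8 + 2 + 1, so 45^139 ≡ 102·16·88·45 ≡ 143 (mod 149)
140·143 = 20020 ≡ 54 (mod 149)
104 ≠ 54, so verification fails.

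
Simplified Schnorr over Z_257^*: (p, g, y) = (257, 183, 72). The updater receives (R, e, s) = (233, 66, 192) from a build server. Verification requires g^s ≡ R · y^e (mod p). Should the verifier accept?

g^s mod p:
Squares mod 257: 183^1≡183, 183^2≡79, 183^4≡73, 183^8≡189, 183^16≡255, 183^32≡4, 183^64≡16, 183^128≡256
192 = 128 + 64, so 183^192 ≡ 256·16 ≡ 241 (mod 257)
R · y^e mod p:
Squares mod 257: 72^1≡72, 72^2≡44, 72^4≡137, 72^8≡8, 72^16≡64, 72^32≡241, 72^64≡256
66 = 64 + 2, so 72^66 ≡ 256·44 ≡ 213 (mod 257)
233·213 = 49629 ≡ 28 (mod 257)
241 ≠ 28; the check fails.

reject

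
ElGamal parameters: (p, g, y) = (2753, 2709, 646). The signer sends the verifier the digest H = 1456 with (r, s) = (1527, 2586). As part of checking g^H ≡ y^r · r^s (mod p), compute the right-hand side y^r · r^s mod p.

646^2 = 417316 ≡ 1613
646^4 ≡ 1613^2 = 2601769 ≡ 184
646^8 ≡ 184^2 = 33856 ≡ 820
646^16 ≡ 820^2 = 672400 ≡ 668
646^32 ≡ 668^2 = 446224 ≡ 238
646^64 ≡ 238^2 = 56644 ≡ 1584
646^128 ≡ 1584^2 = 2509056 ≡ 1073
646^256 ≡ 1073^2 = 1151329 ≡ 575
646^512 ≡ 575^2 = 330625 ≡ 265
646^1024 ≡ 265^2 = 70225 ≡ 1400
1527 = 1024 + 256 + 128 + 64 + 32 + 16 + 4 + 2 + 1, so 646^1527 ≡ 1400·575·1073·1584·238·668·184·1613·646 ≡ 2519 (mod 2753)
1527^2 = 2331729 ≡ 2691
1527^4 ≡ 2691^2 = 7241481 ≡ 1091
1527^8 ≡ 1091^2 = 1190281 ≡ 985
1527^16 ≡ 985^2 = 970225 ≡ 1169
1527^32 ≡ 1169^2 = 1366561 ≡ 1073
1527^64 ≡ 1073^2 = 1151329 ≡ 575
1527^128 ≡ 575^2 = 330625 ≡ 265
1527^256 ≡ 265^2 = 70225 ≡ 1400
1527^512 ≡ 1400^2 = 1960000 ≡ 2617
1527^1024 ≡ 2617^2 = 6848689 ≡ 1978
1527^2048 ≡ 1978^2 = 3912484 ≡ 471
2586 = 2048 + 512 + 16 + 8 + 2, so 1527^2586 ≡ 471·2617·1169·985·2691 ≡ 281 (mod 2753)
y^r · r^s ≡ 2519·281 = 707839 ≡ 318 (mod 2753)

318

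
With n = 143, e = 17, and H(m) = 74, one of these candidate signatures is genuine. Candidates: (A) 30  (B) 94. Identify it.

B

Candidate A: 30^2 = 900 ≡ 42; 30^4 ≡ 42^2 = 1764 ≡ 48; 30^8 ≡ 48^2 = 2304 ≡ 16; 30^16 ≡ 16^2 = 256 ≡ 113; 17 = 16 + 1, so 30^17 ≡ 113·30 ≡ 101 (mod 143)
Candidate B: 94^2 = 8836 ≡ 113; 94^4 ≡ 113^2 = 12769 ≡ 42; 94^8 ≡ 42^2 = 1764 ≡ 48; 94^16 ≡ 48^2 = 2304 ≡ 16; 17 = 16 + 1, so 94^17 ≡ 16·94 ≡ 74 (mod 143)
  → matches H(m) = 74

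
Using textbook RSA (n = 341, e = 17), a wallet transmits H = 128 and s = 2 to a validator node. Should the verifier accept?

accept

s^17 mod 341 = 128
128 = H, so the signature checks out.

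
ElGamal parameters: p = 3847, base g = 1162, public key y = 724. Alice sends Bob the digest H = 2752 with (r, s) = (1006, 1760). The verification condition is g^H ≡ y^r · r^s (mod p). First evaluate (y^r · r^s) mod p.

98

724^2 = 524176 ≡ 984
724^4 ≡ 984^2 = 968256 ≡ 2659
724^8 ≡ 2659^2 = 7070281 ≡ 3342
724^16 ≡ 3342^2 = 11168964 ≡ 1123
724^32 ≡ 1123^2 = 1261129 ≡ 3160
724^64 ≡ 3160^2 = 9985600 ≡ 2635
724^128 ≡ 2635^2 = 6943225 ≡ 3237
724^256 ≡ 3237^2 = 10478169 ≡ 2788
724^512 ≡ 2788^2 = 7772944 ≡ 2004
1006 = 512 + 256 + 128 + 64 + 32 + 8 + 4 + 2, so 724^1006 ≡ 2004·2788·3237·2635·3160·3342·2659·984 ≡ 1860 (mod 3847)
1006^2 = 1012036 ≡ 275
1006^4 ≡ 275^2 = 75625 ≡ 2532
1006^8 ≡ 2532^2 = 6411024 ≡ 1922
1006^16 ≡ 1922^2 = 3694084 ≡ 964
1006^32 ≡ 964^2 = 929296 ≡ 2169
1006^64 ≡ 2169^2 = 4704561 ≡ 3527
1006^128 ≡ 3527^2 = 12439729 ≡ 2378
1006^256 ≡ 2378^2 = 5654884 ≡ 3641
1006^512 ≡ 3641^2 = 13256881 ≡ 119
1006^1024 ≡ 119^2 = 14161 ≡ 2620
1760 = 1024 + 512 + 128 + 64 + 32, so 1006^1760 ≡ 2620·119·2378·3527·2169 ≡ 3694 (mod 3847)
y^r · r^s ≡ 1860·3694 = 6870840 ≡ 98 (mod 3847)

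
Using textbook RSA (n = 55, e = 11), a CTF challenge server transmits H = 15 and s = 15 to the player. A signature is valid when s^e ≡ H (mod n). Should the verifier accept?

accept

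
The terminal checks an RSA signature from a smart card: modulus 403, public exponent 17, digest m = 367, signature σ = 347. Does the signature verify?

verifies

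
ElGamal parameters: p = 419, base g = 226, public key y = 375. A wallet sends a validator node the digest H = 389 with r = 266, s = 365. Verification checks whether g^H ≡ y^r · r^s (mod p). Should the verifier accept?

accept

Left side g^H mod p:
226^2 = 51076 ≡ 377
226^4 ≡ 377^2 = 142129 ≡ 88
226^8 ≡ 88^2 = 7744 ≡ 202
226^16 ≡ 202^2 = 40804 ≡ 161
226^32 ≡ 161^2 = 25921 ≡ 362
226^64 ≡ 362^2 = 131044 ≡ 316
226^128 ≡ 316^2 = 99856 ≡ 134
226^256 ≡ 134^2 = 17956 ≡ 358
389 = 256 + 128 + 4 + 1, so 226^389 ≡ 358·134·88·226 ≡ 365 (mod 419)
Right side y^r · r^s mod p:
375^2 = 140625 ≡ 260
375^4 ≡ 260^2 = 67600 ≡ 141
375^8 ≡ 141^2 = 19881 ≡ 188
375^16 ≡ 188^2 = 35344 ≡ 148
375^32 ≡ 148^2 = 21904 ≡ 116
375^64 ≡ 116^2 = 13456 ≡ 48
375^128 ≡ 48^2 = 2304 ≡ 209
375^256 ≡ 209^2 = 43681 ≡ 105
266 = 256 + 8 + 2, so 375^266 ≡ 105·188·260 ≡ 69 (mod 419)
266^2 = 70756 ≡ 364
266^4 ≡ 364^2 = 132496 ≡ 92
266^8 ≡ 92^2 = 8464 ≡ 84
266^16 ≡ 84^2 = 7056 ≡ 352
266^32 ≡ 352^2 = 123904 ≡ 299
266^64 ≡ 299^2 = 89401 ≡ 154
266^128 ≡ 154^2 = 23716 ≡ 252
266^256 ≡ 252^2 = 63504 ≡ 235
365 = 256 + 64 + 32 + 8 + 4 + 1, so 266^365 ≡ 235·154·299·84·92·266 ≡ 400 (mod 419)
69·400 = 27600 ≡ 365 (mod 419)
365 ≡ 365 (mod 419), so the signature is genuine.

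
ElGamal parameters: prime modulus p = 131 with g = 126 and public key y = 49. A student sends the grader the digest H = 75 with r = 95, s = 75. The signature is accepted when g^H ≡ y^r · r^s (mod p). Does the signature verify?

Left side g^H mod p:
126^2 = 15876 ≡ 25
126^4 ≡ 25^2 = 625 ≡ 101
126^8 ≡ 101^2 = 10201 ≡ 114
126^16 ≡ 114^2 = 12996 ≡ 27
126^32 ≡ 27^2 = 729 ≡ 74
126^64 ≡ 74^2 = 5476 ≡ 105
75 = 64 + 8 + 2 + 1, so 126^75 ≡ 105·114·25·126 ≡ 32 (mod 131)
Right side y^r · r^s mod p:
49^2 = 2401 ≡ 43
49^4 ≡ 43^2 = 1849 ≡ 15
49^8 ≡ 15^2 = 225 ≡ 94
49^16 ≡ 94^2 = 8836 ≡ 59
49^32 ≡ 59^2 = 3481 ≡ 75
49^64 ≡ 75^2 = 5625 ≡ 123
95 = 64 + 16 + 8 + 4 + 2 + 1, so 49^95 ≡ 123·59·94·15·43·49 ≡ 84 (mod 131)
95^2 = 9025 ≡ 117
95^4 ≡ 117^2 = 13689 ≡ 65
95^8 ≡ 65^2 = 4225 ≡ 33
95^16 ≡ 33^2 = 1089 ≡ 41
95^32 ≡ 41^2 = 1681 ≡ 109
95^64 ≡ 109^2 = 11881 ≡ 91
75 = 64 + 8 + 2 + 1, so 95^75 ≡ 91·33·117·95 ≡ 69 (mod 131)
84·69 = 5796 ≡ 32 (mod 131)
32 ≡ 32 (mod 131), so the signature is genuine.

verifies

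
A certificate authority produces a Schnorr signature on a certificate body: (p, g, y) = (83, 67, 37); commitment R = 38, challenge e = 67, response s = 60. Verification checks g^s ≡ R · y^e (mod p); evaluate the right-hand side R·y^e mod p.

48

37^2 = 1369 ≡ 41
37^4 ≡ 41^2 = 1681 ≡ 21
37^8 ≡ 21^2 = 441 ≡ 26
37^16 ≡ 26^2 = 676 ≡ 12
37^32 ≡ 12^2 = 144 ≡ 61
37^64 ≡ 61^2 = 3721 ≡ 69
67 = 64 + 2 + 1, so 37^67 ≡ 69·41·37 ≡ 10 (mod 83)
R · y^e ≡ 38·10 = 380 ≡ 48 (mod 83)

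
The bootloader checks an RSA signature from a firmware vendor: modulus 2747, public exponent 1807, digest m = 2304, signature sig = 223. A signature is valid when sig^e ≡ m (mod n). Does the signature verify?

does not verify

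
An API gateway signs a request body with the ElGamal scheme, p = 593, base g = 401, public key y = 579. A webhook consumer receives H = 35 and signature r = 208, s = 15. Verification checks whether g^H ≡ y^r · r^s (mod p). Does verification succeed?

Left side g^H mod p:
401^2 = 160801 ≡ 98
401^4 ≡ 98^2 = 9604 ≡ 116
401^8 ≡ 116^2 = 13456 ≡ 410
401^16 ≡ 410^2 = 168100 ≡ 281
401^32 ≡ 281^2 = 78961 ≡ 92
35 = 32 + 2 + 1, so 401^35 ≡ 92·98·401 ≡ 488 (mod 593)
Right side y^r · r^s mod p:
579^2 = 335241 ≡ 196
579^4 ≡ 196^2 = 38416 ≡ 464
579^8 ≡ 464^2 = 215296 ≡ 37
579^16 ≡ 37^2 = 1369 ≡ 183
579^32 ≡ 183^2 = 33489 ≡ 281
579^64 ≡ 281^2 = 78961 ≡ 92
579^128 ≡ 92^2 = 8464 ≡ 162
208 = 128 + 64 + 16, so 579^208 ≡ 162·92·183 ≡ 225 (mod 593)
208^2 = 43264 ≡ 568
208^4 ≡ 568^2 = 322624 ≡ 32
208^8 ≡ 32^2 = 1024 ≡ 431
15 = 8 + 4 + 2 + 1, so 208^15 ≡ 431·32·568·208 ≡ 206 (mod 593)
225·206 = 46350 ≡ 96 (mod 593)
488 ≠ 96, so verification fails.

fails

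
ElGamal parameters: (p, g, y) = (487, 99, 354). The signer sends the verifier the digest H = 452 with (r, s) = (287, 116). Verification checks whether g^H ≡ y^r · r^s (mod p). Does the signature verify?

Left side g^H mod p:
99^2 = 9801 ≡ 61
99^4 ≡ 61^2 = 3721 ≡ 312
99^8 ≡ 312^2 = 97344 ≡ 431
99^16 ≡ 431^2 = 185761 ≡ 214
99^32 ≡ 214^2 = 45796 ≡ 18
99^64 ≡ 18^2 = 324
99^128 ≡ 324^2 = 104976 ≡ 271
99^256 ≡ 271^2 = 73441 ≡ 391
452 = 256 + 128 + 64 + 4, so 99^452 ≡ 391·271·324·312 ≡ 271 (mod 487)
Right side y^r · r^s mod p:
354^2 = 125316 ≡ 157
354^4 ≡ 157^2 = 24649 ≡ 299
354^8 ≡ 299^2 = 89401 ≡ 280
354^16 ≡ 280^2 = 78400 ≡ 480
354^32 ≡ 480^2 = 230400 ≡ 49
354^64 ≡ 49^2 = 2401 ≡ 453
354^128 ≡ 453^2 = 205209 ≡ 182
354^256 ≡ 182^2 = 33124 ≡ 8
287 = 256 + 16 + 8 + 4 + 2 + 1, so 354^287 ≡ 8·480·280·299·157·354 ≡ 279 (mod 487)
287^2 = 82369 ≡ 66
287^4 ≡ 66^2 = 4356 ≡ 460
287^8 ≡ 460^2 = 211600 ≡ 242
287^16 ≡ 242^2 = 58564 ≡ 124
287^32 ≡ 124^2 = 15376 ≡ 279
287^64 ≡ 279^2 = 77841 ≡ 408
116 = 64 + 32 + 16 + 4, so 287^116 ≡ 408·279·124·460 ≡ 106 (mod 487)
279·106 = 29574 ≡ 354 (mod 487)
271 ≠ 354, so verification fails.

does not verify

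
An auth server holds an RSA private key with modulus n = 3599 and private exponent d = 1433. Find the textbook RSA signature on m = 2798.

Squares mod 3599: m^1≡2798, m^2≡979, m^4≡1107, m^8≡1789, m^16≡1010, m^32≡1583, m^64≡985, m^128≡2094, m^256≡1254, m^512≡3352, m^1024≡3425
1433 = 1024 + 256 + 128 + 16 + 8 + 1, so m^1433 ≡ 3425·1254·2094·1010·1789·2798 ≡ 1976 (mod 3599)

1976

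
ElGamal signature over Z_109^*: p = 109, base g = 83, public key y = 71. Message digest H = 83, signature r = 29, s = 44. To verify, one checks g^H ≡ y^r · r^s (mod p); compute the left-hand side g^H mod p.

87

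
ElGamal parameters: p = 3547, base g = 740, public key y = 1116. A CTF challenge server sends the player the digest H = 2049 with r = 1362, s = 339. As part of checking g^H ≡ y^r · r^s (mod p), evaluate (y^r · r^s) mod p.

633

1116^1362 mod 3547 = 3490
1362^339 mod 3547 = 1109
y^r · r^s ≡ 3490·1109 = 3870410 ≡ 633 (mod 3547)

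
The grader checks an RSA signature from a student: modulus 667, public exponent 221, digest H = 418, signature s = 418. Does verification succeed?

passes

s^2 ≡ 418^2 = 174724 ≡ 637
s^4 ≡ 637^2 = 405769 ≡ 233
s^8 ≡ 233^2 = 54289 ≡ 262
s^16 ≡ 262^2 = 68644 ≡ 610
s^32 ≡ 610^2 = 372100 ≡ 581
s^64 ≡ 581^2 = 337561 ≡ 59
s^128 ≡ 59^2 = 3481 ≡ 146
221 = 128 + 64 + 16 + 8 + 4 + 1, so s^221 ≡ 146·59·610·262·233·418 ≡ 418 (mod 667)
Since 418 equals the digest 418, verification succeeds.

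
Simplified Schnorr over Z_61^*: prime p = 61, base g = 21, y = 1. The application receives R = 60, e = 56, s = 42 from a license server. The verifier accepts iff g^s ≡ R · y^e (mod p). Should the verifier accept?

accept

g^s mod p:
Squares mod 61: 21^1≡21, 21^2≡14, 21^4≡13, 21^8≡47, 21^16≡13, 21^32≡47
42 = 32 + 8 + 2, so 21^42 ≡ 47·47·14 ≡ 60 (mod 61)
R · y^e mod p:
Squares mod 61: 1^1≡1, 1^2≡1, 1^4≡1, 1^8≡1, 1^16≡1, 1^32≡1
56 = 32 + 16 + 8, so 1^56 ≡ 1·1·1 ≡ 1 (mod 61)
60·1 = 60 ≡ 60 (mod 61)
60 ≡ 60 (mod 61); signature holds.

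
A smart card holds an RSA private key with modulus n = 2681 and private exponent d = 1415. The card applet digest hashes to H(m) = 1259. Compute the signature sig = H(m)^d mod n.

1735

(H(m))^2 ≡ 1259^2 = 1585081 ≡ 610
(H(m))^4 ≡ 610^2 = 372100 ≡ 2122
(H(m))^8 ≡ 2122^2 = 4502884 ≡ 1485
(H(m))^16 ≡ 1485^2 = 2205225 ≡ 1443
(H(m))^32 ≡ 1443^2 = 2082249 ≡ 1793
(H(m))^64 ≡ 1793^2 = 3214849 ≡ 330
(H(m))^128 ≡ 330^2 = 108900 ≡ 1660
(H(m))^256 ≡ 1660^2 = 2755600 ≡ 2213
(H(m))^512 ≡ 2213^2 = 4897369 ≡ 1863
(H(m))^1024 ≡ 1863^2 = 3470769 ≡ 1555
1415 = 1024 + 256 + 128 + 4 + 2 + 1, so (H(m))^1415 ≡ 1555·2213·1660·2122·610·1259 ≡ 1735 (mod 2681)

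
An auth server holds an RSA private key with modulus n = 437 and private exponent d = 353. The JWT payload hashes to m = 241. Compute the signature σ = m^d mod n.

m^2 ≡ 241^2 = 58081 ≡ 397
m^4 ≡ 397^2 = 157609 ≡ 289
m^8 ≡ 289^2 = 83521 ≡ 54
m^16 ≡ 54^2 = 2916 ≡ 294
m^32 ≡ 294^2 = 86436 ≡ 347
m^64 ≡ 347^2 = 120409 ≡ 234
m^128 ≡ 234^2 = 54756 ≡ 131
m^256 ≡ 131^2 = 17161 ≡ 118
353 = 256 + 64 + 32 + 1, so m^353 ≡ 118·234·347·241 ≡ 287 (mod 437)

287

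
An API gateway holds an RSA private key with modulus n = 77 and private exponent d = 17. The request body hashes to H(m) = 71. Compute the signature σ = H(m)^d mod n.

36

(H(m))^2 ≡ 71^2 = 5041 ≡ 36
(H(m))^4 ≡ 36^2 = 1296 ≡ 64
(H(m))^8 ≡ 64^2 = 4096 ≡ 15
(H(m))^16 ≡ 15^2 = 225 ≡ 71
17 = 16 + 1, so (H(m))^17 ≡ 71·71 ≡ 36 (mod 77)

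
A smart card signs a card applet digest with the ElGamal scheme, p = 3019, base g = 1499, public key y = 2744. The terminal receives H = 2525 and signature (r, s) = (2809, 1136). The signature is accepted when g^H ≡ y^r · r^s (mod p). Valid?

Left side g^H mod p:
1499^2 = 2247001 ≡ 865
1499^4 ≡ 865^2 = 748225 ≡ 2532
1499^8 ≡ 2532^2 = 6411024 ≡ 1687
1499^16 ≡ 1687^2 = 2845969 ≡ 2071
1499^32 ≡ 2071^2 = 4289041 ≡ 2061
1499^64 ≡ 2061^2 = 4247721 ≡ 3007
1499^128 ≡ 3007^2 = 9042049 ≡ 144
1499^256 ≡ 144^2 = 20736 ≡ 2622
1499^512 ≡ 2622^2 = 6874884 ≡ 621
1499^1024 ≡ 621^2 = 385641 ≡ 2228
1499^2048 ≡ 2228^2 = 4963984 ≡ 748
2525 = 2048 + 256 + 128 + 64 + 16 + 8 + 4 + 1, so 1499^2525 ≡ 748·2622·144·3007·2071·1687·2532·1499 ≡ 914 (mod 3019)
Right side y^r · r^s mod p:
2744^2 = 7529536 ≡ 150
2744^4 ≡ 150^2 = 22500 ≡ 1367
2744^8 ≡ 1367^2 = 1868689 ≡ 2947
2744^16 ≡ 2947^2 = 8684809 ≡ 2165
2744^32 ≡ 2165^2 = 4687225 ≡ 1737
2744^64 ≡ 1737^2 = 3017169 ≡ 1188
2744^128 ≡ 1188^2 = 1411344 ≡ 1471
2744^256 ≡ 1471^2 = 2163841 ≡ 2237
2744^512 ≡ 2237^2 = 5004169 ≡ 1686
2744^1024 ≡ 1686^2 = 2842596 ≡ 1717
2744^2048 ≡ 1717^2 = 2948089 ≡ 1545
2809 = 2048 + 512 + 128 + 64 + 32 + 16 + 8 + 1, so 2744^2809 ≡ 1545·1686·1471·1188·1737·2165·2947·2744 ≡ 2070 (mod 3019)
2809^2 = 7890481 ≡ 1834
2809^4 ≡ 1834^2 = 3363556 ≡ 390
2809^8 ≡ 390^2 = 152100 ≡ 1150
2809^16 ≡ 1150^2 = 1322500 ≡ 178
2809^32 ≡ 178^2 = 31684 ≡ 1494
2809^64 ≡ 1494^2 = 2232036 ≡ 995
2809^128 ≡ 995^2 = 990025 ≡ 2812
2809^256 ≡ 2812^2 = 7907344 ≡ 583
2809^512 ≡ 583^2 = 339889 ≡ 1761
2809^1024 ≡ 1761^2 = 3101121 ≡ 608
1136 = 1024 + 64 + 32 + 16, so 2809^1136 ≡ 608·995·1494·178 ≡ 2719 (mod 3019)
2070·2719 = 5628330 ≡ 914 (mod 3019)
914 ≡ 914 (mod 3019), so the signature is genuine.

yes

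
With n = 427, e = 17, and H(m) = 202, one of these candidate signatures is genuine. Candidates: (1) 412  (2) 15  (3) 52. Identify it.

1

Candidate 1: 412^17 mod 427 = 202
  → matches H(m) = 202
Candidate 2: 15^17 mod 427 = 225
Candidate 3: 52^17 mod 427 = 285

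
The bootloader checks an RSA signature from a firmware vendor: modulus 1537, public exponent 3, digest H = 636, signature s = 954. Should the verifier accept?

s^2 ≡ 954^2 = 910116 ≡ 212
3 = 2 + 1, so s^3 ≡ 212·954 ≡ 901 (mod 1537)
901 ≠ 636, so verification fails.

reject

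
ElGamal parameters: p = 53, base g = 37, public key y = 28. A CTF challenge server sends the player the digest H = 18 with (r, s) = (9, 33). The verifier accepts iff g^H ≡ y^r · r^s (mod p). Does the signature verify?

does not verify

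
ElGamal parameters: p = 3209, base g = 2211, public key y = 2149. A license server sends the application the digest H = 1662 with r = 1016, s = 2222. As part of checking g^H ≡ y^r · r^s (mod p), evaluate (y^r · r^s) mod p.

921

2149^2 = 4618201 ≡ 450
2149^4 ≡ 450^2 = 202500 ≡ 333
2149^8 ≡ 333^2 = 110889 ≡ 1783
2149^16 ≡ 1783^2 = 3179089 ≡ 2179
2149^32 ≡ 2179^2 = 4748041 ≡ 1930
2149^64 ≡ 1930^2 = 3724900 ≡ 2460
2149^128 ≡ 2460^2 = 6051600 ≡ 2635
2149^256 ≡ 2635^2 = 6943225 ≡ 2158
2149^512 ≡ 2158^2 = 4656964 ≡ 705
1016 = 512 + 256 + 128 + 64 + 32 + 16 + 8, so 2149^1016 ≡ 705·2158·2635·2460·1930·2179·1783 ≡ 1544 (mod 3209)
1016^2 = 1032256 ≡ 2167
1016^4 ≡ 2167^2 = 4695889 ≡ 1122
1016^8 ≡ 1122^2 = 1258884 ≡ 956
1016^16 ≡ 956^2 = 913936 ≡ 2580
1016^32 ≡ 2580^2 = 6656400 ≡ 934
1016^64 ≡ 934^2 = 872356 ≡ 2717
1016^128 ≡ 2717^2 = 7382089 ≡ 1389
1016^256 ≡ 1389^2 = 1929321 ≡ 712
1016^512 ≡ 712^2 = 506944 ≡ 3131
1016^1024 ≡ 3131^2 = 9803161 ≡ 2875
1016^2048 ≡ 2875^2 = 8265625 ≡ 2450
2222 = 2048 + 128 + 32 + 8 + 4 + 2, so 1016^2222 ≡ 2450·1389·934·956·1122·2167 ≡ 913 (mod 3209)
y^r · r^s ≡ 1544·913 = 1409672 ≡ 921 (mod 3209)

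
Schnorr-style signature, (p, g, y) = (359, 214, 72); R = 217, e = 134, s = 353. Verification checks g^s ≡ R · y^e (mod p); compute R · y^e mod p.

72^2 = 5184 ≡ 158
72^4 ≡ 158^2 = 24964 ≡ 193
72^8 ≡ 193^2 = 37249 ≡ 272
72^16 ≡ 272^2 = 73984 ≡ 30
72^32 ≡ 30^2 = 900 ≡ 182
72^64 ≡ 182^2 = 33124 ≡ 96
72^128 ≡ 96^2 = 9216 ≡ 241
134 = 128 + 4 + 2, so 72^134 ≡ 241·193·158 ≡ 324 (mod 359)
R · y^e ≡ 217·324 = 70308 ≡ 303 (mod 359)

303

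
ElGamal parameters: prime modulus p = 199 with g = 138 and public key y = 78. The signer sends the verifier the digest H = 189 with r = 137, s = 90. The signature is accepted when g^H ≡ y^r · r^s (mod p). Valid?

yes

Left side g^H mod p:
138^2 = 19044 ≡ 139
138^4 ≡ 139^2 = 19321 ≡ 18
138^8 ≡ 18^2 = 324 ≡ 125
138^16 ≡ 125^2 = 15625 ≡ 103
138^32 ≡ 103^2 = 10609 ≡ 62
138^64 ≡ 62^2 = 3844 ≡ 63
138^128 ≡ 63^2 = 3969 ≡ 188
189 = 128 + 32 + 16 + 8 + 4 + 1, so 138^189 ≡ 188·62·103·125·18·138 ≡ 60 (mod 199)
Right side y^r · r^s mod p:
78^2 = 6084 ≡ 114
78^4 ≡ 114^2 = 12996 ≡ 61
78^8 ≡ 61^2 = 3721 ≡ 139
78^16 ≡ 139^2 = 19321 ≡ 18
78^32 ≡ 18^2 = 324 ≡ 125
78^64 ≡ 125^2 = 15625 ≡ 103
78^128 ≡ 103^2 = 10609 ≡ 62
137 = 128 + 8 + 1, so 78^137 ≡ 62·139·78 ≡ 181 (mod 199)
137^2 = 18769 ≡ 63
137^4 ≡ 63^2 = 3969 ≡ 188
137^8 ≡ 188^2 = 35344 ≡ 121
137^16 ≡ 121^2 = 14641 ≡ 114
137^32 ≡ 114^2 = 12996 ≡ 61
137^64 ≡ 61^2 = 3721 ≡ 139
90 = 64 + 16 + 8 + 2, so 137^90 ≡ 139·114·121·63 ≡ 63 (mod 199)
181·63 = 11403 ≡ 60 (mod 199)
60 ≡ 60 (mod 199), so the signature is genuine.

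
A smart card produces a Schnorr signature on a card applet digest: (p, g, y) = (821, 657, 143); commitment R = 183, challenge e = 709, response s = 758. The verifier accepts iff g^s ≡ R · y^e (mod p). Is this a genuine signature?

forged

g^s mod p:
657^2 = 431649 ≡ 624
657^4 ≡ 624^2 = 389376 ≡ 222
657^8 ≡ 222^2 = 49284 ≡ 24
657^16 ≡ 24^2 = 576
657^32 ≡ 576^2 = 331776 ≡ 92
657^64 ≡ 92^2 = 8464 ≡ 254
657^128 ≡ 254^2 = 64516 ≡ 478
657^256 ≡ 478^2 = 228484 ≡ 246
657^512 ≡ 246^2 = 60516 ≡ 583
758 = 512 + 128 + 64 + 32 + 16 + 4 + 2, so 657^758 ≡ 583·478·254·92·576·222·624 ≡ 177 (mod 821)
R · y^e mod p:
143^2 = 20449 ≡ 745
143^4 ≡ 745^2 = 555025 ≡ 29
143^8 ≡ 29^2 = 841 ≡ 20
143^16 ≡ 20^2 = 400
143^32 ≡ 400^2 = 160000 ≡ 726
143^64 ≡ 726^2 = 527076 ≡ 815
143^128 ≡ 815^2 = 664225 ≡ 36
143^256 ≡ 36^2 = 1296 ≡ 475
143^512 ≡ 475^2 = 225625 ≡ 671
709 = 512 + 128 + 64 + 4 + 1, so 143^709 ≡ 671·36·815·29·143 ≡ 403 (mod 821)
183·403 = 73749 ≡ 680 (mod 821)
177 ≠ 680; the check fails.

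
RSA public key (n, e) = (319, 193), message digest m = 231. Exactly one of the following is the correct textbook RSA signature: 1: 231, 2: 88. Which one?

1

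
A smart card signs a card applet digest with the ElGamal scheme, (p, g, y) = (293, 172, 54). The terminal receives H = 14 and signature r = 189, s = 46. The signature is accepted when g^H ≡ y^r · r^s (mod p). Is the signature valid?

invalid

Left side g^H mod p:
Squares mod 293: 172^1≡172, 172^2≡284, 172^4≡81, 172^8≡115
14 = 8 + 4 + 2, so 172^14 ≡ 115·81·284 ≡ 256 (mod 293)
Right side y^r · r^s mod p:
Squares mod 293: 54^1≡54, 54^2≡279, 54^4≡196, 54^8≡33, 54^16≡210, 54^32≡150, 54^64≡232, 54^128≡205
189 = 128 + 32 + 16 + 8 + 4 + 1, so 54^189 ≡ 205·150·210·33·196·54 ≡ 289 (mod 293)
Squares mod 293: 189^1≡189, 189^2≡268, 189^4≡39, 189^8≡56, 189^16≡206, 189^32≡244
46 = 32 + 8 + 4 + 2, so 189^46 ≡ 244·56·39·268 ≡ 17 (mod 293)
289·17 = 4913 ≡ 225 (mod 293)
256 ≠ 225, so verification fails.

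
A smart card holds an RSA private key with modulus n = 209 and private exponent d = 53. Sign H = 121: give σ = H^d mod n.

11

H^53 mod 209 = 11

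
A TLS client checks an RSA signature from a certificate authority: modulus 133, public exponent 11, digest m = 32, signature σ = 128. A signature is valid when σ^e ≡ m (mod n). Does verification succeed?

passes

σ^2 ≡ 128^2 = 16384 ≡ 25
σ^4 ≡ 25^2 = 625 ≡ 93
σ^8 ≡ 93^2 = 8649 ≡ 4
11 = 8 + 2 + 1, so σ^11 ≡ 4·25·128 ≡ 32 (mod 133)
σ^11 mod 133 = 32 matches m.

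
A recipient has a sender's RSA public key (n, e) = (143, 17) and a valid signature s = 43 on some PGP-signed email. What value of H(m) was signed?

10

Squares mod 143: s^1≡43, s^2≡133, s^4≡100, s^8≡133, s^16≡100
17 = 16 + 1, so s^17 ≡ 100·43 ≡ 10 (mod 143)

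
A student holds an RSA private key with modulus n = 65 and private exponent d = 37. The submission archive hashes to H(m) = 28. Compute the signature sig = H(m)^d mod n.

28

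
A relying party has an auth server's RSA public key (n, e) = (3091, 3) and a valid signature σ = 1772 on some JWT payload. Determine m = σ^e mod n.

1277

Squares mod 3091: σ^1≡1772, σ^2≡2619
3 = 2 + 1, so σ^3 ≡ 2619·1772 ≡ 1277 (mod 3091)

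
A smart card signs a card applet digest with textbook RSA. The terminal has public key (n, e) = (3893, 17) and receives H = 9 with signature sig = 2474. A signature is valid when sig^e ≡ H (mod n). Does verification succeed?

passes

sig^2 ≡ 2474^2 = 6120676 ≡ 880
sig^4 ≡ 880^2 = 774400 ≡ 3586
sig^8 ≡ 3586^2 = 12859396 ≡ 817
sig^16 ≡ 817^2 = 667489 ≡ 1786
17 = 16 + 1, so sig^17 ≡ 1786·2474 ≡ 9 (mod 3893)
Since 9 equals the digest 9, verification succeeds.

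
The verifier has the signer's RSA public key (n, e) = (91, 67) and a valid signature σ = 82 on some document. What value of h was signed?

σ^67 mod 91 = 82

82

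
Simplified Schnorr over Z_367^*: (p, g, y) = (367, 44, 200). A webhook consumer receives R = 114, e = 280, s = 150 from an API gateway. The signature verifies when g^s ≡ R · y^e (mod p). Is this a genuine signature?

forged

g^s mod p:
44^150 mod 367 = 178
R · y^e mod p:
200^280 mod 367 = 242
114·242 = 27588 ≡ 63 (mod 367)
178 ≠ 63; the check fails.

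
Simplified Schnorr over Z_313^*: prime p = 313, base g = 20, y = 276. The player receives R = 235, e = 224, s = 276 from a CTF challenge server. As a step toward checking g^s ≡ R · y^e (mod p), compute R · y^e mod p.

64

276^224 mod 313 = 256
R · y^e ≡ 235·256 = 60160 ≡ 64 (mod 313)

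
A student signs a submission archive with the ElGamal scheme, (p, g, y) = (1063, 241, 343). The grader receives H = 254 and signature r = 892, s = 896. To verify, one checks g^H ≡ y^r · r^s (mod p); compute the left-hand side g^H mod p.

241^2 = 58081 ≡ 679
241^4 ≡ 679^2 = 461041 ≡ 762
241^8 ≡ 762^2 = 580644 ≡ 246
241^16 ≡ 246^2 = 60516 ≡ 988
241^32 ≡ 988^2 = 976144 ≡ 310
241^64 ≡ 310^2 = 96100 ≡ 430
241^128 ≡ 430^2 = 184900 ≡ 1001
254 = 128 + 64 + 32 + 16 + 8 + 4 + 2, so 241^254 ≡ 1001·430·310·988·246·762·679 ≡ 599 (mod 1063)

599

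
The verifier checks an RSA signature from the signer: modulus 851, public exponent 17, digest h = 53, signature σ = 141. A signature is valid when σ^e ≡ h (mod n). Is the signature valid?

σ^2 ≡ 141^2 = 19881 ≡ 308
σ^4 ≡ 308^2 = 94864 ≡ 403
σ^8 ≡ 403^2 = 162409 ≡ 719
σ^16 ≡ 719^2 = 516961 ≡ 404
17 = 16 + 1, so σ^17 ≡ 404·141 ≡ 798 (mod 851)
798 ≠ 53, so verification fails.

invalid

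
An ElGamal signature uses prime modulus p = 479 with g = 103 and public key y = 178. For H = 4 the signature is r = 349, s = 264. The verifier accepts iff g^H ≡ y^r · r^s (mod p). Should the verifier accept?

reject

Left side g^H mod p:
103^4 mod 479 = 251
Right side y^r · r^s mod p:
178^349 mod 479 = 108
349^264 mod 479 = 75
108·75 = 8100 ≡ 436 (mod 479)
251 ≠ 436, so verification fails.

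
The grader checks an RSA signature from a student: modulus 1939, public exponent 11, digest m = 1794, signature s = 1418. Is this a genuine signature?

genuine

s^2 ≡ 1418^2 = 2010724 ≡ 1920
s^4 ≡ 1920^2 = 3686400 ≡ 361
s^8 ≡ 361^2 = 130321 ≡ 408
11 = 8 + 2 + 1, so s^11 ≡ 408·1920·1418 ≡ 1794 (mod 1939)
s^11 mod 1939 = 1794 matches m.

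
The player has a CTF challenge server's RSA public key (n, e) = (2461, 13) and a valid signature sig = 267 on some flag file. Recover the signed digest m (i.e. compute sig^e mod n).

sig^2 ≡ 267^2 = 71289 ≡ 2381
sig^4 ≡ 2381^2 = 5669161 ≡ 1478
sig^8 ≡ 1478^2 = 2184484 ≡ 1577
13 = 8 + 4 + 1, so sig^13 ≡ 1577·1478·267 ≡ 2288 (mod 2461)

2288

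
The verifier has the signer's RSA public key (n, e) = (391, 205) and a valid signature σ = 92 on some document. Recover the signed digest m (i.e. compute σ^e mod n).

23

Squares mod 391: σ^1≡92, σ^2≡253, σ^4≡276, σ^8≡322, σ^16≡69, σ^32≡69, σ^64≡69, σ^128≡69
205 = 128 + 64 + 8 + 4 + 1, so σ^205 ≡ 69·69·322·276·92 ≡ 23 (mod 391)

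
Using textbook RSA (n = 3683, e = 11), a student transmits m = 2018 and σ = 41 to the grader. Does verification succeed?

passes

σ^2 ≡ 41^2 = 1681
σ^4 ≡ 1681^2 = 2825761 ≡ 900
σ^8 ≡ 900^2 = 810000 ≡ 3423
11 = 8 + 2 + 1, so σ^11 ≡ 3423·1681·41 ≡ 2018 (mod 3683)
Since 2018 equals the digest 2018, verification succeeds.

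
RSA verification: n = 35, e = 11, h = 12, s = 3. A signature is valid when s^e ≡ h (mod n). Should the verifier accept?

accept

s^11 mod 35 = 12
12 = h, so the signature checks out.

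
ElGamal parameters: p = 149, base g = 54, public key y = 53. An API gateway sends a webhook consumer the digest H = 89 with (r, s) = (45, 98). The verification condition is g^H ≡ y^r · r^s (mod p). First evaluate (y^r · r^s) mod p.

42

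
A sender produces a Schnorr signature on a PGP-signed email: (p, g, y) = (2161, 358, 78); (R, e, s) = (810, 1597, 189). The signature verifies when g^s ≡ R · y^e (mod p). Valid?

g^s mod p:
358^189 mod 2161 = 543
R · y^e mod p:
78^1597 mod 2161 = 1448
810·1448 = 1172880 ≡ 1618 (mod 2161)
543 ≠ 1618; the check fails.

no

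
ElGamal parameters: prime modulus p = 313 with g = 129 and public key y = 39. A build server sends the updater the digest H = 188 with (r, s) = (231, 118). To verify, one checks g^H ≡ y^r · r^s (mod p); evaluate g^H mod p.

129^2 = 16641 ≡ 52
129^4 ≡ 52^2 = 2704 ≡ 200
129^8 ≡ 200^2 = 40000 ≡ 249
129^16 ≡ 249^2 = 62001 ≡ 27
129^32 ≡ 27^2 = 729 ≡ 103
129^64 ≡ 103^2 = 10609 ≡ 280
129^128 ≡ 280^2 = 78400 ≡ 150
188 = 128 + 32 + 16 + 8 + 4, so 129^188 ≡ 150·103·27·249·200 ≡ 210 (mod 313)

210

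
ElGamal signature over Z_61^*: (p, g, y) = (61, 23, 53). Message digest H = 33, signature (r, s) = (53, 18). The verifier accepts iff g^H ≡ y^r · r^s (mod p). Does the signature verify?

does not verify

Left side g^H mod p:
23^33 mod 61 = 33
Right side y^r · r^s mod p:
53^53 mod 61 = 24
53^18 mod 61 = 41
24·41 = 984 ≡ 8 (mod 61)
33 ≠ 8, so verification fails.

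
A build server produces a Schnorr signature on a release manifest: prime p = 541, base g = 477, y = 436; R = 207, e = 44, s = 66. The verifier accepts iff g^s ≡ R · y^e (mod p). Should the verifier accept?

reject

g^s mod p:
Squares mod 541: 477^1≡477, 477^2≡309, 477^4≡265, 477^8≡436, 477^16≡205, 477^32≡368, 477^64≡174
66 = 64 + 2, so 477^66 ≡ 174·309 ≡ 207 (mod 541)
R · y^e mod p:
Squares mod 541: 436^1≡436, 436^2≡205, 436^4≡368, 436^8≡174, 436^16≡521, 436^32≡400
44 = 32 + 8 + 4, so 436^44 ≡ 400·174·368 ≡ 237 (mod 541)
207·237 = 49059 ≡ 369 (mod 541)
207 ≠ 369; the check fails.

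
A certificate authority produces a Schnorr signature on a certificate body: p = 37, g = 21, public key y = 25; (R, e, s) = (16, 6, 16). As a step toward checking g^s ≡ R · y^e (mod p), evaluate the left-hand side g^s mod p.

21^16 mod 37 = 12

12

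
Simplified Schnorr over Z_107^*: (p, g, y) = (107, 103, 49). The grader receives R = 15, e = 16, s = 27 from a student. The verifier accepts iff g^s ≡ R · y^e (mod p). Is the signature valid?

invalid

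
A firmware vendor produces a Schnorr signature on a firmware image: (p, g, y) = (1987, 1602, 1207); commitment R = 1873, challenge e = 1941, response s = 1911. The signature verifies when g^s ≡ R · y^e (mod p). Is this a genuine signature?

genuine

g^s mod p:
1602^1911 mod 1987 = 1960
R · y^e mod p:
1207^1941 mod 1987 = 680
1873·680 = 1273640 ≡ 1960 (mod 1987)
1960 ≡ 1960 (mod 1987); signature holds.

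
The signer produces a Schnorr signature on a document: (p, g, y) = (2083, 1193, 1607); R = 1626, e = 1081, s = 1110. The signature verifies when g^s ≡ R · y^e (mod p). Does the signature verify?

g^s mod p:
1193^2 = 1423249 ≡ 560
1193^4 ≡ 560^2 = 313600 ≡ 1150
1193^8 ≡ 1150^2 = 1322500 ≡ 1878
1193^16 ≡ 1878^2 = 3526884 ≡ 365
1193^32 ≡ 365^2 = 133225 ≡ 1996
1193^64 ≡ 1996^2 = 3984016 ≡ 1320
1193^128 ≡ 1320^2 = 1742400 ≡ 1012
1193^256 ≡ 1012^2 = 1024144 ≡ 1391
1193^512 ≡ 1391^2 = 1934881 ≡ 1857
1193^1024 ≡ 1857^2 = 3448449 ≡ 1084
1110 = 1024 + 64 + 16 + 4 + 2, so 1193^1110 ≡ 1084·1320·365·1150·560 ≡ 781 (mod 2083)
R · y^e mod p:
1607^2 = 2582449 ≡ 1612
1607^4 ≡ 1612^2 = 2598544 ≡ 1043
1607^8 ≡ 1043^2 = 1087849 ≡ 523
1607^16 ≡ 523^2 = 273529 ≡ 656
1607^32 ≡ 656^2 = 430336 ≡ 1238
1607^64 ≡ 1238^2 = 1532644 ≡ 1639
1607^128 ≡ 1639^2 = 2686321 ≡ 1334
1607^256 ≡ 1334^2 = 1779556 ≡ 674
1607^512 ≡ 674^2 = 454276 ≡ 182
1607^1024 ≡ 182^2 = 33124 ≡ 1879
1081 = 1024 + 32 + 16 + 8 + 1, so 1607^1081 ≡ 1879·1238·656·523·1607 ≡ 1744 (mod 2083)
1626·1744 = 2835744 ≡ 781 (mod 2083)
781 ≡ 781 (mod 2083); signature holds.

verifies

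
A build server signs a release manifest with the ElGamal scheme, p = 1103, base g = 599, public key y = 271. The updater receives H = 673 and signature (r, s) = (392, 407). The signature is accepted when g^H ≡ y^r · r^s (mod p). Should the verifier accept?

Left side g^H mod p:
599^2 = 358801 ≡ 326
599^4 ≡ 326^2 = 106276 ≡ 388
599^8 ≡ 388^2 = 150544 ≡ 536
599^16 ≡ 536^2 = 287296 ≡ 516
599^32 ≡ 516^2 = 266256 ≡ 433
599^64 ≡ 433^2 = 187489 ≡ 1082
599^128 ≡ 1082^2 = 1170724 ≡ 441
599^256 ≡ 441^2 = 194481 ≡ 353
599^512 ≡ 353^2 = 124609 ≡ 1073
673 = 512 + 128 + 32 + 1, so 599^673 ≡ 1073·441·433·599 ≡ 972 (mod 1103)
Right side y^r · r^s mod p:
271^2 = 73441 ≡ 643
271^4 ≡ 643^2 = 413449 ≡ 927
271^8 ≡ 927^2 = 859329 ≡ 92
271^16 ≡ 92^2 = 8464 ≡ 743
271^32 ≡ 743^2 = 552049 ≡ 549
271^64 ≡ 549^2 = 301401 ≡ 282
271^128 ≡ 282^2 = 79524 ≡ 108
271^256 ≡ 108^2 = 11664 ≡ 634
392 = 256 + 128 + 8, so 271^392 ≡ 634·108·92 ≡ 191 (mod 1103)
392^2 = 153664 ≡ 347
392^4 ≡ 347^2 = 120409 ≡ 182
392^8 ≡ 182^2 = 33124 ≡ 34
392^16 ≡ 34^2 = 1156 ≡ 53
392^32 ≡ 53^2 = 2809 ≡ 603
392^64 ≡ 603^2 = 363609 ≡ 722
392^128 ≡ 722^2 = 521284 ≡ 668
392^256 ≡ 668^2 = 446224 ≡ 612
407 = 256 + 128 + 16 + 4 + 2 + 1, so 392^407 ≡ 612·668·53·182·347·392 ≡ 623 (mod 1103)
191·623 = 118993 ≡ 972 (mod 1103)
972 ≡ 972 (mod 1103), so the signature is genuine.

accept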